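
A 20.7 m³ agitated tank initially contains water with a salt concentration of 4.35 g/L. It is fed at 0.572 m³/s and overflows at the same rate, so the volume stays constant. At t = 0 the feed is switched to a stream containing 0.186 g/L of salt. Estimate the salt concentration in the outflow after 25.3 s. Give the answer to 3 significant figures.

2.26 g/L

Unsteady species balance (constant V, well mixed): V dC/dt = Q(C_in − C).
So dC/dt = (C_in − C)/τ with τ = V/Q = 20.7/0.572 = 36.189 s.
C approaches C_in exponentially: C(t) = C_in + (C₀ − C_in) e^(−t/τ).
C(25.3) = 0.186 + (4.35 − 0.186)·e^(−25.3/36.189) = 0.186 + (4.1640)·0.49703 = 2.2556 g/L.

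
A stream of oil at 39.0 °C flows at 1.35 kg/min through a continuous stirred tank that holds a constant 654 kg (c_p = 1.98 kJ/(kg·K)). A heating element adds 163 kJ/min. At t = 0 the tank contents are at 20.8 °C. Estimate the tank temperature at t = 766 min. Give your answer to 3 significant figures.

83.7 °C

Heat balance on the well-mixed liquid: M c_p dT/dt = ṁ c_p (T_in − T) + 163.
Rearrange: dT/dt = (T_ss − T)/τ with τ = M/ṁ = 484.44 min and T_ss = T_in + Q̇/(ṁ c_p) = 99.980 °C.
Solution: T(t) = T_ss + (T₀ − T_ss) e^(−t/τ).
T(766) = 99.980 + (-79.180)·e^(−766/484.44) = 99.980 + (-79.180)·0.20573 = 83.690 °C.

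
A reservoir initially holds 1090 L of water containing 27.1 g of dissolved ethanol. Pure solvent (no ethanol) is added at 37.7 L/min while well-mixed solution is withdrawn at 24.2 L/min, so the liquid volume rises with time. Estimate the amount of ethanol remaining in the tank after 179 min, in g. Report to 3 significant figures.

3.34 g

Let m(t) be the amount of ethanol. Volume: V(t) = V₀ + (Q_in − Q_out) t = 1090 + 13.500 t; V(179) = 3506.5 L.
Solute balance: dm/dt = 0 − Q_out C = −Q_out m/V(t).
dm/m = −Q_out dt/(V₀ + 13.500 t); integrating gives ln(m/m₀) = −(Q_out/(Q_in−Q_out)) ln(V/V₀).
m = m₀ (V₀/V)^(Q_out/(Q_in−Q_out)) = 27.1 × (1090/3506.5)^(1.7926) = 3.3367 g.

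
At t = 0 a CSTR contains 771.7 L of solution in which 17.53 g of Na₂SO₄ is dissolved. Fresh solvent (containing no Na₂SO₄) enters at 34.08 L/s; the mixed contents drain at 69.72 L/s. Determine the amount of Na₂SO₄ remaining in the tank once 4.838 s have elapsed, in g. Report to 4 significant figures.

Let m(t) be the amount of Na₂SO₄. Volume: V(t) = V₀ + (Q_in − Q_out) t = 771.7 − 35.6400 t; V(4.838) = 599.274 L.
No Na₂SO₄ enters, so dm/dt = −Q_out · (m/V).
Separate: dm/m = −Q_out dt/V(t) ⇒ ln(m/m₀) = −(Q_out/(Q_in−Q_out)) ln(V/V₀).
m = m₀ (V₀/V)^(Q_out/(Q_in−Q_out)) = 17.53 × (771.7/599.274)^(-1.95623) = 10.6891 g.

10.69 g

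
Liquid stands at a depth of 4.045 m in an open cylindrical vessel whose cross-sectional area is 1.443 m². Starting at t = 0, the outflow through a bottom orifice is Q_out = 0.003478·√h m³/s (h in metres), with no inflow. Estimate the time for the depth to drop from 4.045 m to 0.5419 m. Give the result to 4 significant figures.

1058 s

A dh/dt = −Q_out = −0.003478 √h.
Separate and integrate: 2(√h − √h₀) = −(0.003478/A) t.
t = 2A(√h₀ − √h)/0.003478 = 2·1.443·(√4.045 − √0.5419)/0.003478
  = 2.88600 × (2.01122 − 0.736139) / 0.003478 = 1058.05 s.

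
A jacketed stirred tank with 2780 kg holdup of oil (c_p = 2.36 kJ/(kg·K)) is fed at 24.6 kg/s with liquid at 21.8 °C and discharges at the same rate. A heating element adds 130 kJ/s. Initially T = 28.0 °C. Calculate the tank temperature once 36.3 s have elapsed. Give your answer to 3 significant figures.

First-law balance (no shaft work): M c_p dT/dt = ṁ c_p (T_in − T) + 130.
Rearrange: dT/dt = (T_ss − T)/τ with τ = M/ṁ = 113.01 s and T_ss = T_in + Q̇/(ṁ c_p) = 24.039 °C.
Integrating: T(t) = T_ss + (T₀ − T_ss) e^(−t/τ).
T(36.3) = 24.039 + (3.9608)·e^(−36.3/113.01) = 24.039 + (3.9608)·0.72527 = 26.912 °C.

26.9 °C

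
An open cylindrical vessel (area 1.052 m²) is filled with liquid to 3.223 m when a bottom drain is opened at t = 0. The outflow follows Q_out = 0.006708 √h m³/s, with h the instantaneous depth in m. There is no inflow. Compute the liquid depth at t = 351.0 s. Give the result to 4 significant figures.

0.4573 m

Unsteady balance on liquid volume: A dh/dt = −0.006708 √h.
This is separable: 2 d(√h)/dt = −0.006708/A, so √h = √h₀ − (0.006708/(2A)) t.
√h = √3.223 − 0.006708·351.0/(2·1.052) = 1.79527 − 1.11906 = 0.676209.
h = 0.676209² = 0.457258 m.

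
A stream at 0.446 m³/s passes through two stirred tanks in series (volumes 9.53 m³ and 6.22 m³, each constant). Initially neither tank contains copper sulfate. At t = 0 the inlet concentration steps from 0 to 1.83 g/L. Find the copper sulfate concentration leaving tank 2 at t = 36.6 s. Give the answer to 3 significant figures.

Each tank obeys Vᵢ dCᵢ/dt = Q(Cᵢ₋₁ − Cᵢ), so τᵢ = Vᵢ/Q.
τ₁ = 9.53/0.446 = 21.368 s; τ₂ = 6.22/0.446 = 13.946 s.
Solving the cascade with C₁(0)=C₂(0)=0 gives C₂(t) = C_in[1 − (τ₁ e^(−t/τ₁) − τ₂ e^(−t/τ₂))/(τ₁ − τ₂)].
At t = 36.6: e^(−t/τ₁) = 0.18035, e^(−t/τ₂) = 0.072485.
C₂ = 1.83·[1 − (21.368·0.18035 − 13.946·0.072485)/(7.4215)] = 1.83·0.61696 = 1.1290 g/L.

1.13 g/L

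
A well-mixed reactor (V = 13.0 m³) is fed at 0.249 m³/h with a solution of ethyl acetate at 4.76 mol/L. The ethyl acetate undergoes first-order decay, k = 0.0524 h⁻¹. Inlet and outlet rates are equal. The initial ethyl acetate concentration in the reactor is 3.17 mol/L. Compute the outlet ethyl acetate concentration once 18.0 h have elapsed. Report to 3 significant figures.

1.80 mol/L

Species balance: V dC/dt = Q C_in − Q C − k V C.
dC/dt = (Q/V) C_in − (Q/V + k) C; effective rate a = Q/V + k = 0.019154 + 0.0524 = 0.071554 h⁻¹.
C_ss = Q C_in/(Q + kV) = 1.2742 mol/L; C(t) = C_ss + (C₀ − C_ss) e^(−a t).
C(18.0) = 1.2742 + (1.8958)·e^(−0.071554·18.0) = 1.2742 + (1.8958)·0.27583 = 1.7971 mol/L.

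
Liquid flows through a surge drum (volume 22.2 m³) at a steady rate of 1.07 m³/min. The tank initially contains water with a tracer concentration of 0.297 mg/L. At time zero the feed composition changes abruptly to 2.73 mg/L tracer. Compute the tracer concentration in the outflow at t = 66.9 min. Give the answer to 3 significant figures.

2.63 mg/L

Transient balance on the dissolved component: V dC/dt = Q(C_in − C).
So dC/dt = (C_in − C)/τ with τ = V/Q = 22.2/1.07 = 20.748 min.
Integrating: C(t) = C_in + (C₀ − C_in) e^(−t/τ).
C(66.9) = 2.73 + (0.297 − 2.73)·e^(−66.9/20.748) = 2.73 + (-2.4330)·0.039777 = 2.6332 mg/L.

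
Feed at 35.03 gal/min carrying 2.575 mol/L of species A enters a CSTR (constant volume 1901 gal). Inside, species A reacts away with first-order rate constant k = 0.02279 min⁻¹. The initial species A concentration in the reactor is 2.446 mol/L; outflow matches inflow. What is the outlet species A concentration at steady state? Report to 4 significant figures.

V dC/dt = Q(C_in − C) − k V C.
At steady state: 0 = Q C_in − (Q + kV) C_ss, so C_ss = Q C_in/(Q + kV).
C_ss = 35.03·2.575/(35.03 + 0.02279·1901) = 90.2023/78.3538 = 1.15122 mol/L.

1.151 mol/L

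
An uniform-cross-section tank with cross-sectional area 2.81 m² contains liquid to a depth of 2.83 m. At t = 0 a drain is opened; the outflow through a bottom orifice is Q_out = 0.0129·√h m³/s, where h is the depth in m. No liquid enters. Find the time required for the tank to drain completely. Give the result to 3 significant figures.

Mass balance (ρ constant): A dh/dt = −0.0129 √h.
Separate and integrate: 2(√h − √h₀) = −(0.0129/A) t.
Set h = 0: 2√h₀ = (0.0129/A) t_empty ⇒ t_empty = 2A√h₀/0.0129.
t_empty = 2·2.81·√2.83/0.0129 = 5.6200·1.6823/0.0129 = 732.89 s.

733 s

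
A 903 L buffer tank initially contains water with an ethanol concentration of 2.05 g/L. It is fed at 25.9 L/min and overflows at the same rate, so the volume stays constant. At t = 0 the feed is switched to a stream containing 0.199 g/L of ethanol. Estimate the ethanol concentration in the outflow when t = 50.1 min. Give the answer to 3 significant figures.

Unsteady species balance (constant V, well mixed): V dC/dt = Q(C_in − C).
So dC/dt = (C_in − C)/τ with τ = V/Q = 903/25.9 = 34.865 min.
C approaches C_in exponentially: C(t) = C_in + (C₀ − C_in) e^(−t/τ).
C(50.1) = 0.199 + (2.05 − 0.199)·e^(−50.1/34.865) = 0.199 + (1.8510)·0.23765 = 0.63888 g/L.

0.639 g/L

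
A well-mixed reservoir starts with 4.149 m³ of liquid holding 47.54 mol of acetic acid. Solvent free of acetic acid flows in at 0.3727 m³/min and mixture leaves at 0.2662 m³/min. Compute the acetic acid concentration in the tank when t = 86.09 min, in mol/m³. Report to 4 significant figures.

Let m(t) be the amount of acetic acid. Volume: V(t) = V₀ + (Q_in − Q_out) t = 4.149 + 0.106500 t; V(86.09) = 13.3176 m³.
No acetic acid enters, so dm/dt = −Q_out · (m/V).
Separate: dm/m = −Q_out dt/V(t) ⇒ ln(m/m₀) = −(Q_out/(Q_in−Q_out)) ln(V/V₀).
m = m₀ (V₀/V)^(Q_out/(Q_in−Q_out)) = 47.54 × (4.149/13.3176)^(2.49953) = 2.57687 mol.
C = m/V = 2.57687/13.3176 = 0.193493 mol/m³.

0.1935 mol/m³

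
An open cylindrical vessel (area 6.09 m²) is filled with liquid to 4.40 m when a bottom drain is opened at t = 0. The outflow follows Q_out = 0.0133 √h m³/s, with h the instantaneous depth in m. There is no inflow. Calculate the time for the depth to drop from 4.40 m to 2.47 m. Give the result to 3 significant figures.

A dh/dt = −Q_out = −0.0133 √h.
This is separable: 2 d(√h)/dt = −0.0133/A, so √h = √h₀ − (0.0133/(2A)) t.
t = 2A(√h₀ − √h)/0.0133 = 2·6.09·(√4.40 − √2.47)/0.0133
  = 12.180 × (2.0976 − 1.5716) / 0.0133 = 481.70 s.

482 s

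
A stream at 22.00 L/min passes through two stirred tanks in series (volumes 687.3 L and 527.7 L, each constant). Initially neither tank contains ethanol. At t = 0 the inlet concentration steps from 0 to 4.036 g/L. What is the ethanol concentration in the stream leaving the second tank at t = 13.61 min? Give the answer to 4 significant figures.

Species balance on tank i: dCᵢ/dt = (Cᵢ₋₁ − Cᵢ)/τᵢ with τᵢ = Vᵢ/Q.
τ₁ = 687.3/22.00 = 31.2409 min; τ₂ = 527.7/22.00 = 23.9864 min.
Solving the cascade with C₁(0)=C₂(0)=0 gives C₂(t) = C_in[1 − (τ₁ e^(−t/τ₁) − τ₂ e^(−t/τ₂))/(τ₁ − τ₂)].
At t = 13.61: e^(−t/τ₁) = 0.646846, e^(−t/τ₂) = 0.566994.
C₂ = 4.036·[1 − (31.2409·0.646846 − 23.9864·0.566994)/(7.25455)] = 4.036·0.0891328 = 0.359740 g/L.

0.3597 g/L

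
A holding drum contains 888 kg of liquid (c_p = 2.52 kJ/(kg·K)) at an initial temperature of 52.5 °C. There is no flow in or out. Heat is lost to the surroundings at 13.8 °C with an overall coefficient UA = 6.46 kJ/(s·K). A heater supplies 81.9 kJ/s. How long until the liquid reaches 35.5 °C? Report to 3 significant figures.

Lumped-capacitance energy balance: M c_p dT/dt = UA(T_amb − T) + Q̇.
τ = M c_p/UA = 346.40 s; T_ss = T_amb + Q̇/UA = 13.8 + 81.9/6.46 = 26.478 °C.
T(t) = T_ss + (T₀ − T_ss)e^(−t/τ); set T = 35.5:
t = −τ ln[(T − T_ss)/(T₀ − T_ss)] = −346.40 · ln(0.34671) = 366.94 s.

367 s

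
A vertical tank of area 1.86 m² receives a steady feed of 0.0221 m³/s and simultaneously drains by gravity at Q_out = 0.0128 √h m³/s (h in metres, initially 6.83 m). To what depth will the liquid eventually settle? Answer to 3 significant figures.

A dh/dt = Q_in − 0.0128 √h. Steady state requires inflow = outflow:
Q_in = 0.0128 √h_ss ⇒ √h_ss = 0.0221/0.0128 = 1.7266.
h_ss = 1.7266² = 2.9810 m. (Since h₀ = 6.83 m > h_ss, the level will fall toward this value.)

2.98 m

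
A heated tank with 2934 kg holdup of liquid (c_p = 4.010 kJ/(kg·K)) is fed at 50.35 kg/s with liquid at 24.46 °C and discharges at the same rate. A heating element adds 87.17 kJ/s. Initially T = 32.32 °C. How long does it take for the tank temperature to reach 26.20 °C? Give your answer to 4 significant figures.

M c_p dT/dt = ṁ c_p (T_in − T) + Q̇.
τ = M/ṁ = 58.2721 s; T_ss = T_in + Q̇/(ṁ c_p) = 24.8917 °C.
T(t) = T_ss + (T₀ − T_ss) e^(−t/τ). Set T = 26.20:
e^(−t/τ) = (26.20 − 24.8917)/(32.32 − 24.8917) = 0.176119
t = −58.2721 · ln(0.176119) = 101.195 s.

101.2 s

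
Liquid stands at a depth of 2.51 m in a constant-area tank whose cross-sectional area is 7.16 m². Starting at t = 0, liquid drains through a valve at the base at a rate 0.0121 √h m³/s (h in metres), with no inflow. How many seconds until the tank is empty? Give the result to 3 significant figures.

1870 s

Volume balance on the tank: A dh/dt = −0.0121 √h.
Separate and integrate: 2(√h − √h₀) = −(0.0121/A) t.
Tank is empty when √h = 0: t_empty = 2A√h₀/0.0121.
t_empty = 2·7.16·√2.51/0.0121 = 14.320·1.5843/0.0121 = 1875.0 s.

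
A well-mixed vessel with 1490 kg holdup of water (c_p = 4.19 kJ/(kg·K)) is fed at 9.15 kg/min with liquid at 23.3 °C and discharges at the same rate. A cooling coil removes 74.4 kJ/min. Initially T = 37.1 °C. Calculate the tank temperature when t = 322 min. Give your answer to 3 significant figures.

23.5 °C

Energy balance: M c_p dT/dt = ṁ c_p (T_in − T) − 74.4.
τ = M/ṁ = 162.84 min; T_ss = T_in − Q̇/(ṁ c_p) = 23.3 − 74.4/(9.15·4.19) = 21.359 °C.
This is linear first-order; T(t) = T_ss + (T₀ − T_ss) e^(−t/τ).
T(322) = 21.359 + (15.741)·e^(−322/162.84) = 21.359 + (15.741)·0.13843 = 23.538 °C.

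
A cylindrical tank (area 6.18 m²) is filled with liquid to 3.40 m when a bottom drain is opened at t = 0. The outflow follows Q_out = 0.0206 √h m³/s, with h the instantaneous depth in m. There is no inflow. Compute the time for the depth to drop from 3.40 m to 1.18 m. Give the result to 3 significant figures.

455 s

A dh/dt = −Q_out = −0.0206 √h.
∫ h^(−1/2) dh = −(0.0206/A) ∫ dt, giving 2√h = 2√h₀ − (0.0206/A) t.
t = 2A(√h₀ − √h)/0.0206 = 2·6.18·(√3.40 − √1.18)/0.0206
  = 12.360 × (1.8439 − 1.0863) / 0.0206 = 454.58 s.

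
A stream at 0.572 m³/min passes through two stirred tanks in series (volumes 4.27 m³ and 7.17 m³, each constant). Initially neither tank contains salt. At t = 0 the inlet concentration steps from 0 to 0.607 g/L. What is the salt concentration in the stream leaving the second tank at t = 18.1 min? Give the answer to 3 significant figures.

0.332 g/L

Species balance on tank i: dCᵢ/dt = (Cᵢ₋₁ − Cᵢ)/τᵢ with τᵢ = Vᵢ/Q.
τ₁ = 4.27/0.572 = 7.4650 min; τ₂ = 7.17/0.572 = 12.535 min.
Solving the cascade with C₁(0)=C₂(0)=0 gives C₂(t) = C_in[1 − (τ₁ e^(−t/τ₁) − τ₂ e^(−t/τ₂))/(τ₁ − τ₂)].
At t = 18.1: e^(−t/τ₁) = 0.088510, e^(−t/τ₂) = 0.23599.
C₂ = 0.607·[1 − (7.4650·0.088510 − 12.535·0.23599)/(-5.0699)] = 0.607·0.54686 = 0.33194 g/L.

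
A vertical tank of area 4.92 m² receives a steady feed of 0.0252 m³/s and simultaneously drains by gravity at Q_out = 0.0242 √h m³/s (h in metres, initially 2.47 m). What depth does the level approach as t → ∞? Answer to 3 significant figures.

Level balance: A dh/dt = 0.0252 − 0.0242 √h. Setting dh/dt = 0:
Q_in = 0.0242 √h_ss ⇒ √h_ss = 0.0252/0.0242 = 1.0413.
h_ss = 1.0413² = 1.0844 m. (Since h₀ = 2.47 m > h_ss, the level will fall toward this value.)

1.08 m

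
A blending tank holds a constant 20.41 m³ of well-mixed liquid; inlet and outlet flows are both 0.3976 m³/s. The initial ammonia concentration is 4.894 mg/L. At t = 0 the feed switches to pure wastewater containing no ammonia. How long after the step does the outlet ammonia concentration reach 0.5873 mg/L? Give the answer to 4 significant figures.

108.8 s

Mass balance on the solute (V constant): V dC/dt = Q(C_in − C), so τ = V/Q = 51.3330 s.
C(t) = C_in + (C₀ − C_in) e^(−t/τ). Set C = 0.5873 and solve for t:
e^(−t/τ) = (C − C_in)/(C₀ − C_in) = (0.5873 − 0)/(4.894 − 0) = 0.120004
t = −τ ln(…) = 51.3330 × 2.12023 = 108.838 s.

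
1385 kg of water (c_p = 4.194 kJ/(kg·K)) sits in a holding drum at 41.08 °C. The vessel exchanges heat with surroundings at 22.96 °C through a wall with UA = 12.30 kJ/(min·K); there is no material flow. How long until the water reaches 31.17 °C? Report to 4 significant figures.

Lumped-capacitance energy balance: M c_p dT/dt = UA(T_amb − T).
τ = M c_p/UA = 472.251 min; T_ss = T_amb = 22.9600 °C.
T(t) = T_ss + (T₀ − T_ss)e^(−t/τ); set T = 31.17:
t = −τ ln[(T − T_ss)/(T₀ − T_ss)] = −472.251 · ln(0.453091) = 373.864 min.

373.9 min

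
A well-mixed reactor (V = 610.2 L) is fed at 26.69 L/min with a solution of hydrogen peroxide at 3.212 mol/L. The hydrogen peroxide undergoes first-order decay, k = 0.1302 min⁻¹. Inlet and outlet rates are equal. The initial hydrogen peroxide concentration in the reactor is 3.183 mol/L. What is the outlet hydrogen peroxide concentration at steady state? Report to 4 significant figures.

Accumulation = in − out − consumed: V dC/dt = Q C_in − Q C − k V C.
Steady state (dC/dt = 0): C_ss = Q C_in/(Q + kV) = C_in/(1 + kV/Q).
C_ss = 26.69·3.212/(26.69 + 0.1302·610.2) = 85.7283/106.138 = 0.807706 mol/L.

0.8077 mol/L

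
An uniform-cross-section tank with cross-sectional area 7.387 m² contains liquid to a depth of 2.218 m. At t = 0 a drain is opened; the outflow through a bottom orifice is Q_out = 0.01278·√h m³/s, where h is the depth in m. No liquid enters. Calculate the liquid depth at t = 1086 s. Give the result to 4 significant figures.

0.3024 m

A dh/dt = −Q_out = −0.01278 √h.
This is separable: 2 d(√h)/dt = −0.01278/A, so √h = √h₀ − (0.01278/(2A)) t.
√h = √2.218 − 0.01278·1086/(2·7.387) = 1.48930 − 0.939426 = 0.549869.
h = 0.549869² = 0.302356 m.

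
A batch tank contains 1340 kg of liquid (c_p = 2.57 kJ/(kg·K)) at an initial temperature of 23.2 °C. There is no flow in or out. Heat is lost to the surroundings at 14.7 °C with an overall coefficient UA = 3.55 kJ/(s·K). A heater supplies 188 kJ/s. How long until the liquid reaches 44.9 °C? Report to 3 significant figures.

650 s

First-law balance (no shaft work): M c_p dT/dt = −UA(T − T_amb) + Q̇.
τ = M c_p/UA = 970.08 s; T_ss = T_amb + Q̇/UA = 14.7 + 188/3.55 = 67.658 °C.
T(t) = T_ss + (T₀ − T_ss)e^(−t/τ); set T = 44.9:
t = −τ ln[(T − T_ss)/(T₀ − T_ss)] = −970.08 · ln(0.51190) = 649.60 s.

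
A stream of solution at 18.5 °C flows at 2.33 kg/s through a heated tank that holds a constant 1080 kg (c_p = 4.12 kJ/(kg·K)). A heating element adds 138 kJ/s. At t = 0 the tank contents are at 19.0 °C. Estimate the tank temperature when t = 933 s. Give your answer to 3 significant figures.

31.0 °C

M c_p dT/dt = ṁ c_p (T_in − T) + Q̇.
τ = M/ṁ = 463.52 s; T_ss = T_in + Q̇/(ṁ c_p) = 18.5 + 138/(2.33·4.12) = 32.876 °C.
This is linear first-order; T(t) = T_ss + (T₀ − T_ss) e^(−t/τ).
T(933) = 32.876 + (-13.876)·e^(−933/463.52) = 32.876 + (-13.876)·0.13361 = 31.022 °C.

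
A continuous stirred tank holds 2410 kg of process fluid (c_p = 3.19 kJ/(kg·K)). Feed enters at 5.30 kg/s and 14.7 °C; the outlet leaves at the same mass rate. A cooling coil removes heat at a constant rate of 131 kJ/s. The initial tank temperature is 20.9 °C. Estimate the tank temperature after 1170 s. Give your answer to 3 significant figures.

8.02 °C

M c_p dT/dt = ṁ c_p (T_in − T) − Q̇.
τ = M/ṁ = 454.72 s; T_ss = T_in − Q̇/(ṁ c_p) = 14.7 − 131/(5.30·3.19) = 6.9517 °C.
T approaches T_ss exponentially: T(t) = T_ss + (T₀ − T_ss) e^(−t/τ).
T(1170) = 6.9517 + (13.948)·e^(−1170/454.72) = 6.9517 + (13.948)·0.076304 = 8.0160 °C.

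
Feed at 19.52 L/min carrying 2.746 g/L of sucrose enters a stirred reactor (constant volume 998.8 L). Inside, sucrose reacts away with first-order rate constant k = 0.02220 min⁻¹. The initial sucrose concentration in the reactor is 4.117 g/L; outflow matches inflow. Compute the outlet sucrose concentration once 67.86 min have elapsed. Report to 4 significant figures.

1.452 g/L

V dC/dt = Q(C_in − C) − k V C.
dC/dt = (Q/V) C_in − (Q/V + k) C; effective rate a = Q/V + k = 0.0195435 + 0.02220 = 0.0417435 min⁻¹.
C_ss = Q C_in/(Q + kV) = 1.28562 g/L; C(t) = C_ss + (C₀ − C_ss) e^(−a t).
C(67.86) = 1.28562 + (2.83138)·e^(−0.0417435·67.86) = 1.28562 + (2.83138)·0.0588531 = 1.45226 g/L.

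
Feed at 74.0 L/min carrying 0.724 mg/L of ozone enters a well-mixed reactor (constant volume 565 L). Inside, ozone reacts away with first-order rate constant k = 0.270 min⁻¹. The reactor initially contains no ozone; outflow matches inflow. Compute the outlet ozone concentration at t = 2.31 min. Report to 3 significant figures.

Species balance: V dC/dt = Q C_in − Q C − k V C.
This is linear with rate a = Q/V + k = 0.40097 min⁻¹.
C_ss = Q C_in/(Q + kV) = 0.23649 mg/L; C(t) = C_ss + (C₀ − C_ss) e^(−a t).
C(2.31) = 0.23649 + (-0.23649)·e^(−0.40097·2.31) = 0.23649 + (-0.23649)·0.39604 = 0.14283 mg/L.

0.143 mg/L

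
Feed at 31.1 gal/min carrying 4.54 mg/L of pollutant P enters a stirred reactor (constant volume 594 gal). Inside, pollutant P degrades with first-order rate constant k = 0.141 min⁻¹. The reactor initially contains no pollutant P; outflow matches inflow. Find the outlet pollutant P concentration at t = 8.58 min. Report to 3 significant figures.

V dC/dt = Q(C_in − C) − k V C.
This is linear with rate a = Q/V + k = 0.19336 min⁻¹.
C_ss = Q C_in/(Q + kV) = 1.2293 mg/L; C(t) = C_ss + (C₀ − C_ss) e^(−a t).
C(8.58) = 1.2293 + (-1.2293)·e^(−0.19336·8.58) = 1.2293 + (-1.2293)·0.19033 = 0.99536 mg/L.

0.995 mg/L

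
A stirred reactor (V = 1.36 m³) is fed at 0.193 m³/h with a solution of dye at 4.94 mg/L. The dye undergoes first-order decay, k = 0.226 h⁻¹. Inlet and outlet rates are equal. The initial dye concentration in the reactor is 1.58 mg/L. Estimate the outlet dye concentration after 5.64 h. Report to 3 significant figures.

V dC/dt = Q(C_in − C) − k V C.
This is linear with rate a = Q/V + k = 0.36791 h⁻¹.
C_ss = Q C_in/(Q + kV) = 1.9055 mg/L; C(t) = C_ss + (C₀ − C_ss) e^(−a t).
C(5.64) = 1.9055 + (-0.32547)·e^(−0.36791·5.64) = 1.9055 + (-0.32547)·0.12555 = 1.8646 mg/L.

1.86 mg/L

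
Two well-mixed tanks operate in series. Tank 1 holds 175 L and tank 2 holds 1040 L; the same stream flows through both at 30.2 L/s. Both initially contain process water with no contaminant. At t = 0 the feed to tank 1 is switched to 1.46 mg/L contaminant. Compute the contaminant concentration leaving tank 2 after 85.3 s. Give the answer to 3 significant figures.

1.31 mg/L

Species balance on tank i: dCᵢ/dt = (Cᵢ₋₁ − Cᵢ)/τᵢ with τᵢ = Vᵢ/Q.
τ₁ = 175/30.2 = 5.7947 s; τ₂ = 1040/30.2 = 34.437 s.
Tank 1: C₁ = C_in(1 − e^(−t/τ₁)). Tank 2 (τ₁ ≠ τ₂): C₂ = C_in[1 − (τ₁ e^(−t/τ₁) − τ₂ e^(−t/τ₂))/(τ₁ − τ₂)].
At t = 85.3: e^(−t/τ₁) = 4.0461e-07, e^(−t/τ₂) = 0.083996.
C₂ = 1.46·[1 − (5.7947·4.0461e-07 − 34.437·0.083996)/(-28.642)] = 1.46·0.89901 = 1.3126 mg/L.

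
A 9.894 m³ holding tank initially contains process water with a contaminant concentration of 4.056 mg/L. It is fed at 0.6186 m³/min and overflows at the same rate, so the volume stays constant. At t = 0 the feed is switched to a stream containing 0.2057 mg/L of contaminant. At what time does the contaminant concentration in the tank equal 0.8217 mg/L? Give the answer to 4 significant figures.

29.31 min

Species balance: V dC/dt = Q(C_in − C) ⇒ τ = V/Q = 15.9942 min.
C(t) = C_in + (C₀ − C_in) e^(−t/τ). Set C = 0.8217 and solve for t:
e^(−t/τ) = (C − C_in)/(C₀ − C_in) = (0.8217 − 0.2057)/(4.056 − 0.2057) = 0.159988
t = −τ ln(…) = 15.9942 × 1.83266 = 29.3119 min.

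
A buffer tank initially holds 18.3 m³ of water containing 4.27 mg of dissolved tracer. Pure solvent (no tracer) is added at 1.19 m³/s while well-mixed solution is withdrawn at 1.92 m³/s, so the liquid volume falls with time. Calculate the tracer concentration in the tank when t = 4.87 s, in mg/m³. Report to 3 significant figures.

0.164 mg/m³

Total volume: dV/dt = Q_in − Q_out = -0.73000 m³/s, so V(t) = 18.3 − 0.73000 t and V(4.87) = 14.745 m³.
Solute balance: dm/dt = 0 − Q_out C = −Q_out m/V(t).
Separate: dm/m = −Q_out dt/V(t) ⇒ ln(m/m₀) = −(Q_out/(Q_in−Q_out)) ln(V/V₀).
m = m₀ (V₀/V)^(Q_out/(Q_in−Q_out)) = 4.27 × (18.3/14.745)^(-2.6301) = 2.4193 mg.
C = m/V = 2.4193/14.745 = 0.16408 mg/m³.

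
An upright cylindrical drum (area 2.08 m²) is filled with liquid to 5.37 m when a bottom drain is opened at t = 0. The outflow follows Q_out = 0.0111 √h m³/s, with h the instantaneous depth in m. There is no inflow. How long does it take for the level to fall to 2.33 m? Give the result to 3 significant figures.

296 s

Unsteady balance on liquid volume: A dh/dt = −0.0111 √h.
This is separable: 2 d(√h)/dt = −0.0111/A, so √h = √h₀ − (0.0111/(2A)) t.
t = 2A(√h₀ − √h)/0.0111 = 2·2.08·(√5.37 − √2.33)/0.0111
  = 4.1600 × (2.3173 − 1.5264) / 0.0111 = 296.41 s.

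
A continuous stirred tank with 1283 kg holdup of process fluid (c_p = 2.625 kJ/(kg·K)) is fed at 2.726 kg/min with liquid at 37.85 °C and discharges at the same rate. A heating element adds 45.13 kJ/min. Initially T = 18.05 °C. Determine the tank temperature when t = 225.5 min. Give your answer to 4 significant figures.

27.99 °C

M c_p dT/dt = ṁ c_p (T_in − T) + Q̇.
Rearrange: dT/dt = (T_ss − T)/τ with τ = M/ṁ = 470.653 min and T_ss = T_in + Q̇/(ṁ c_p) = 44.1568 °C.
T approaches T_ss exponentially: T(t) = T_ss + (T₀ − T_ss) e^(−t/τ).
T(225.5) = 44.1568 + (-26.1068)·e^(−225.5/470.653) = 44.1568 + (-26.1068)·0.619327 = 27.9882 °C.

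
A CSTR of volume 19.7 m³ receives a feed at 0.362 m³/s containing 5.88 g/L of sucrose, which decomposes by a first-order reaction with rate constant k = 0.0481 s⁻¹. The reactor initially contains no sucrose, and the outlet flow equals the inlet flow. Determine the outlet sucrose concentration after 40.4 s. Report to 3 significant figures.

Species balance: V dC/dt = Q C_in − Q C − k V C.
This is linear with rate a = Q/V + k = 0.066476 s⁻¹.
C_ss = Q C_in/(Q + kV) = 1.6254 g/L; C(t) = C_ss + (C₀ − C_ss) e^(−a t).
C(40.4) = 1.6254 + (-1.6254)·e^(−0.066476·40.4) = 1.6254 + (-1.6254)·0.068179 = 1.5146 g/L.

1.51 g/L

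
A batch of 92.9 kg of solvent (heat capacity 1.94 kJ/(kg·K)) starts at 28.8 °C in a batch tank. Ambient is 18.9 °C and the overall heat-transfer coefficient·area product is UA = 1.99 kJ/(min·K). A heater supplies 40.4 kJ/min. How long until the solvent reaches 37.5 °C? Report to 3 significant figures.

M c_p dT/dt = −UA(T − T_amb) + Q̇.
τ = M c_p/UA = 90.566 min; T_ss = T_amb + Q̇/UA = 18.9 + 40.4/1.99 = 39.202 °C.
T(t) = T_ss + (T₀ − T_ss)e^(−t/τ); set T = 37.5:
t = −τ ln[(T − T_ss)/(T₀ − T_ss)] = −90.566 · ln(0.16358) = 163.96 min.

164 min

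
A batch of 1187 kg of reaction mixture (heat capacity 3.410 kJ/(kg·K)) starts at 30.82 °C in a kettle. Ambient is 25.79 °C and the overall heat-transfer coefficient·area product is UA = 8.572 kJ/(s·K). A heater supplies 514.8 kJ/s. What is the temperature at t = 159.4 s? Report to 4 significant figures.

46.58 °C

First-law balance (no shaft work): M c_p dT/dt = −UA(T − T_amb) + Q̇.
dT/dt = (T_ss − T)/τ with T_ss = T_amb + Q̇/UA = 25.79 + 514.8/8.572 = 85.8460 °C, τ = M c_p/UA = 1187·3.410/8.572 = 472.197 s.
Integrating: T(t) = T_ss + (T₀ − T_ss) e^(−t/τ).
T(159.4) = 85.8460 + (-55.0260)·0.713501 = 46.5849 °C.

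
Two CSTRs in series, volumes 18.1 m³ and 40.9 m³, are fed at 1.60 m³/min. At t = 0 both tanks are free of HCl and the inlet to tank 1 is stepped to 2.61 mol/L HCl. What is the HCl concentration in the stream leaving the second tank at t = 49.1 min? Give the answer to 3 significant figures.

1.95 mol/L

Time constants: τᵢ = Vᵢ/Q for each well-mixed tank.
τ₁ = 18.1/1.60 = 11.312 min; τ₂ = 40.9/1.60 = 25.562 min.
Solving the cascade with C₁(0)=C₂(0)=0 gives C₂(t) = C_in[1 − (τ₁ e^(−t/τ₁) − τ₂ e^(−t/τ₂))/(τ₁ − τ₂)].
At t = 49.1: e^(−t/τ₁) = 0.013032, e^(−t/τ₂) = 0.14649.
C₂ = 2.61·[1 − (11.312·0.013032 − 25.562·0.14649)/(-14.250)] = 2.61·0.74756 = 1.9511 mol/L.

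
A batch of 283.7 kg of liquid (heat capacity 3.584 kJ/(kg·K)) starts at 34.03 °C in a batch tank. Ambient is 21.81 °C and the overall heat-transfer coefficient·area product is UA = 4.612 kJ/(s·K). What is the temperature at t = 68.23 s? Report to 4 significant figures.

Lumped-capacitance energy balance: M c_p dT/dt = UA(T_amb − T).
dT/dt = (T_ss − T)/τ with T_ss = T_amb = 21.8100 °C, τ = M c_p/UA = 283.7·3.584/4.612 = 220.464 s.
Integrating: T(t) = T_ss + (T₀ − T_ss) e^(−t/τ).
T(68.23) = 21.8100 + (12.2200)·0.733826 = 30.7774 °C.

30.78 °C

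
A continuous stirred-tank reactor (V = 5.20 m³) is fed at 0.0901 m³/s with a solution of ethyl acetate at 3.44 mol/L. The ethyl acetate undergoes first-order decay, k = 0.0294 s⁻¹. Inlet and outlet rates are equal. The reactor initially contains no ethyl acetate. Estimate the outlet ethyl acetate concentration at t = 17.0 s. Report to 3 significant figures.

0.699 mol/L

Accumulation = in − out − consumed: V dC/dt = Q C_in − Q C − k V C.
This is linear with rate a = Q/V + k = 0.046727 s⁻¹.
C_ss = Q C_in/(Q + kV) = 1.2756 mol/L; C(t) = C_ss + (C₀ − C_ss) e^(−a t).
C(17.0) = 1.2756 + (-1.2756)·e^(−0.046727·17.0) = 1.2756 + (-1.2756)·0.45187 = 0.69919 mol/L.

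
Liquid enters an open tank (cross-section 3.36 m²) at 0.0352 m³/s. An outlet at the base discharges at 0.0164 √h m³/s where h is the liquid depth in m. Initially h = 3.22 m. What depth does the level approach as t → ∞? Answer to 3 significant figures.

4.61 m

A dh/dt = Q_in − 0.0164 √h. Steady state requires inflow = outflow:
Q_in = 0.0164 √h_ss ⇒ √h_ss = 0.0352/0.0164 = 2.1463.
h_ss = 2.1463² = 4.6068 m. (Since h₀ = 3.22 m < h_ss, the level will rise toward this value.)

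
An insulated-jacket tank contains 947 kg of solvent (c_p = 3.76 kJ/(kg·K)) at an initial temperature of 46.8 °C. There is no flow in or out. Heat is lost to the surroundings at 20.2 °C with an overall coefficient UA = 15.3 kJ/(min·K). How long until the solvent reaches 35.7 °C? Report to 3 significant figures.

M c_p dT/dt = −UA(T − T_amb).
τ = M c_p/UA = 232.73 min; T_ss = T_amb = 20.200 °C.
T(t) = T_ss + (T₀ − T_ss)e^(−t/τ); set T = 35.7:
t = −τ ln[(T − T_ss)/(T₀ − T_ss)] = −232.73 · ln(0.58271) = 125.69 min.

126 min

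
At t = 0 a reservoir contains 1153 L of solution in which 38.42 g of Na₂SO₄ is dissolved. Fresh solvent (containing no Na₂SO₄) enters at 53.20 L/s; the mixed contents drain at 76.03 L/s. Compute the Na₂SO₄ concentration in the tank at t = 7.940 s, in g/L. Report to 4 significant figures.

Let m(t) be the amount of Na₂SO₄. Volume: V(t) = V₀ + (Q_in − Q_out) t = 1153 − 22.8300 t; V(7.940) = 971.730 L.
No Na₂SO₄ enters, so dm/dt = −Q_out · (m/V).
Separate: dm/m = −Q_out dt/V(t) ⇒ ln(m/m₀) = −(Q_out/(Q_in−Q_out)) ln(V/V₀).
m = m₀ (V₀/V)^(Q_out/(Q_in−Q_out)) = 38.42 × (1153/971.730)^(-3.33027) = 21.7356 g.
C = m/V = 21.7356/971.730 = 0.0223680 g/L.

0.02237 g/L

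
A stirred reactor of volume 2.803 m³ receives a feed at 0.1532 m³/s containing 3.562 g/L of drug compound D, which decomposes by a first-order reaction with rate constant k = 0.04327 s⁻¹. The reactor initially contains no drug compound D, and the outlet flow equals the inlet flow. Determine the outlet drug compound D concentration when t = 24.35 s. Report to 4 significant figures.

1.805 g/L

Accumulation = in − out − consumed: V dC/dt = Q C_in − Q C − k V C.
dC/dt = (Q/V) C_in − (Q/V + k) C; effective rate a = Q/V + k = 0.0546557 + 0.04327 = 0.0979257 s⁻¹.
C_ss = Q C_in/(Q + kV) = 1.98808 g/L; C(t) = C_ss + (C₀ − C_ss) e^(−a t).
C(24.35) = 1.98808 + (-1.98808)·e^(−0.0979257·24.35) = 1.98808 + (-1.98808)·0.0921358 = 1.80490 g/L.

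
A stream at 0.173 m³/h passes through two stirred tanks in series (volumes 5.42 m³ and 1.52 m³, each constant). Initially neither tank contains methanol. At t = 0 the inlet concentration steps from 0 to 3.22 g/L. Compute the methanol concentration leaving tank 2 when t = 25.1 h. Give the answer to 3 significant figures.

Time constants: τᵢ = Vᵢ/Q for each well-mixed tank.
τ₁ = 5.42/0.173 = 31.329 h; τ₂ = 1.52/0.173 = 8.7861 h.
Solving the cascade with C₁(0)=C₂(0)=0 gives C₂(t) = C_in[1 − (τ₁ e^(−t/τ₁) − τ₂ e^(−t/τ₂))/(τ₁ − τ₂)].
At t = 25.1: e^(−t/τ₁) = 0.44881, e^(−t/τ₂) = 0.057454.
C₂ = 3.22·[1 − (31.329·0.44881 − 8.7861·0.057454)/(22.543)] = 3.22·0.39867 = 1.2837 g/L.

1.28 g/L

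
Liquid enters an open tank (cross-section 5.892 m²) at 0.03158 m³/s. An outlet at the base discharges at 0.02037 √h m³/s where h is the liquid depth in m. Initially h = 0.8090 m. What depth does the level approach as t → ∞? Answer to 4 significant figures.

2.403 m

A dh/dt = Q_in − 0.02037 √h. Steady state requires inflow = outflow:
Q_in = 0.02037 √h_ss ⇒ √h_ss = 0.03158/0.02037 = 1.55032.
h_ss = 1.55032² = 2.40349 m. (Since h₀ = 0.8090 m < h_ss, the level will rise toward this value.)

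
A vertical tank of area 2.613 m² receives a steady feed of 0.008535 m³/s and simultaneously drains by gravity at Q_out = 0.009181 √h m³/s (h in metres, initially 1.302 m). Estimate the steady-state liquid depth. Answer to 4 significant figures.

A dh/dt = Q_in − 0.009181 √h. Steady state requires inflow = outflow:
Q_in = 0.009181 √h_ss ⇒ √h_ss = 0.008535/0.009181 = 0.929637.
h_ss = 0.929637² = 0.864225 m. (Since h₀ = 1.302 m > h_ss, the level will fall toward this value.)

0.8642 m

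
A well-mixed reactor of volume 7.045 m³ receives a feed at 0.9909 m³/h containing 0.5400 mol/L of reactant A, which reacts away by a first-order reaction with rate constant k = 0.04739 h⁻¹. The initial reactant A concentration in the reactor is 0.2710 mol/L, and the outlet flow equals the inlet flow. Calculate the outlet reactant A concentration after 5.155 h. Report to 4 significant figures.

0.3535 mol/L

V dC/dt = Q(C_in − C) − k V C.
dC/dt = (Q/V) C_in − (Q/V + k) C; effective rate a = Q/V + k = 0.140653 + 0.04739 = 0.188043 h⁻¹.
C_ss = Q C_in/(Q + kV) = 0.403911 mol/L; C(t) = C_ss + (C₀ − C_ss) e^(−a t).
C(5.155) = 0.403911 + (-0.132911)·e^(−0.188043·5.155) = 0.403911 + (-0.132911)·0.379325 = 0.353494 mol/L.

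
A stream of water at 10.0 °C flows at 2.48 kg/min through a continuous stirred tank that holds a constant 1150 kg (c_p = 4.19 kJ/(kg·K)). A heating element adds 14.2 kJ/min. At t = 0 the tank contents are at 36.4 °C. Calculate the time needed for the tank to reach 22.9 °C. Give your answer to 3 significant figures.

Unsteady energy balance on the tank contents: M c_p dT/dt = ṁ c_p (T_in − T) + 14.2.
τ = M/ṁ = 463.71 min; T_ss = T_in + Q̇/(ṁ c_p) = 11.367 °C.
T(t) = T_ss + (T₀ − T_ss) e^(−t/τ). Set T = 22.9:
e^(−t/τ) = (22.9 − 11.367)/(36.4 − 11.367) = 0.46072
t = −463.71 · ln(0.46072) = 359.36 min.

359 min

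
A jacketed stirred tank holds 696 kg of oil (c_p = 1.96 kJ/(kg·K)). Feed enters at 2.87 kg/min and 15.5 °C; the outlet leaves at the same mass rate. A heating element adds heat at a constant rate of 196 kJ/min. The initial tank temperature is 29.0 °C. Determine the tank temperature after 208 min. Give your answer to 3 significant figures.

41.3 °C

M c_p dT/dt = ṁ c_p (T_in − T) + Q̇.
τ = M/ṁ = 242.51 min; T_ss = T_in + Q̇/(ṁ c_p) = 15.5 + 196/(2.87·1.96) = 50.343 °C.
Integrating: T(t) = T_ss + (T₀ − T_ss) e^(−t/τ).
T(208) = 50.343 + (-21.343)·e^(−208/242.51) = 50.343 + (-21.343)·0.42414 = 41.291 °C.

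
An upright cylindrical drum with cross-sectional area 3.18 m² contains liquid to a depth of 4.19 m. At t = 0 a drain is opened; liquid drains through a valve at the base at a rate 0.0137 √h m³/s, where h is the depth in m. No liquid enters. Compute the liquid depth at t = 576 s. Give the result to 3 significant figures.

0.650 m

With no inflow, A dh/dt = −0.0137 √h.
Separate and integrate: 2(√h − √h₀) = −(0.0137/A) t.
√h = √4.19 − 0.0137·576/(2·3.18) = 2.0469 − 1.2408 = 0.80619.
h = 0.80619² = 0.64995 m.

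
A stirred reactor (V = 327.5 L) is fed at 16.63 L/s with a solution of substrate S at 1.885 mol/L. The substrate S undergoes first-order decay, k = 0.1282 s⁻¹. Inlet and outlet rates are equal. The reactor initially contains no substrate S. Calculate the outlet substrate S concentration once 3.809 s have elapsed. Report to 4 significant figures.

Species balance: V dC/dt = Q C_in − Q C − k V C.
dC/dt = (Q/V) C_in − (Q/V + k) C; effective rate a = Q/V + k = 0.0507786 + 0.1282 = 0.178979 s⁻¹.
C_ss = Q C_in/(Q + kV) = 0.534800 mol/L; C(t) = C_ss + (C₀ − C_ss) e^(−a t).
C(3.809) = 0.534800 + (-0.534800)·e^(−0.178979·3.809) = 0.534800 + (-0.534800)·0.505742 = 0.264329 mol/L.

0.2643 mol/L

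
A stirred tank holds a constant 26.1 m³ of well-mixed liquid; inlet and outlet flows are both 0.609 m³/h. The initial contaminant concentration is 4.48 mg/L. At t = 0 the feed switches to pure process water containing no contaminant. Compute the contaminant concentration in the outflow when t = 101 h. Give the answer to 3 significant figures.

0.424 mg/L

Accumulation = in − out for the solute gives V dC/dt = Q(C_in − C).
So dC/dt = (C_in − C)/τ with τ = V/Q = 26.1/0.609 = 42.857 h.
Solution: C(t) = C_in + (C₀ − C_in) e^(−t/τ).
C(101) = 0 + (4.48 − 0)·e^(−101/42.857) = 0 + (4.4800)·0.094735 = 0.42441 mg/L.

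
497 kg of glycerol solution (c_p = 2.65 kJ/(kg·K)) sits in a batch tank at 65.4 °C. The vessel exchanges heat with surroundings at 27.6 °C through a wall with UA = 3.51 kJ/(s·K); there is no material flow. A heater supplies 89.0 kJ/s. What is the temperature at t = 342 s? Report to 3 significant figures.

M c_p dT/dt = −UA(T − T_amb) + Q̇.
dT/dt = (T_ss − T)/τ with T_ss = T_amb + Q̇/UA = 27.6 + 89.0/3.51 = 52.956 °C, τ = M c_p/UA = 497·2.65/3.51 = 375.23 s.
T approaches T_ss exponentially: T(t) = T_ss + (T₀ − T_ss) e^(−t/τ).
T(342) = 52.956 + (12.444)·0.40194 = 57.958 °C.

58.0 °C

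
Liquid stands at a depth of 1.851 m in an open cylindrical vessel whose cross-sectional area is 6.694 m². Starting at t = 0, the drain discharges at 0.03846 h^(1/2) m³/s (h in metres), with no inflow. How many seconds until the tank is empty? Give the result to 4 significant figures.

473.6 s

Unsteady balance on liquid volume: A dh/dt = −0.03846 √h.
∫ h^(−1/2) dh = −(0.03846/A) ∫ dt, giving 2√h = 2√h₀ − (0.03846/A) t.
Tank is empty when √h = 0: t_empty = 2A√h₀/0.03846.
t_empty = 2·6.694·√1.851/0.03846 = 13.3880·1.36051/0.03846 = 473.598 s.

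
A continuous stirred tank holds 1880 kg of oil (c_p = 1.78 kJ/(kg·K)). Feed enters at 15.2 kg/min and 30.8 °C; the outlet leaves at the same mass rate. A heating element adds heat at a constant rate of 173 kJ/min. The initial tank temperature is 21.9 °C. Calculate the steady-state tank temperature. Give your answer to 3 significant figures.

M c_p dT/dt = ṁ c_p (T_in − T) + Q̇.
At steady state dT/dt = 0 ⇒ T_ss = T_in + Q̇/(ṁ c_p) = 30.8 + 173/(15.2·1.78) = 37.194 °C.

37.2 °C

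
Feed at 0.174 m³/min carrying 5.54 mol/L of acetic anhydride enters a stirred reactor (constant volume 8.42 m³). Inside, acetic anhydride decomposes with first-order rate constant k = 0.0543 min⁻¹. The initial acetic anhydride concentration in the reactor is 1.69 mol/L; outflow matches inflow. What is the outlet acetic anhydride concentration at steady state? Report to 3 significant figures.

1.53 mol/L

V dC/dt = Q(C_in − C) − k V C.
Steady state (dC/dt = 0): C_ss = Q C_in/(Q + kV) = C_in/(1 + kV/Q).
C_ss = 0.174·5.54/(0.174 + 0.0543·8.42) = 0.96396/0.63121 = 1.5272 mol/L.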